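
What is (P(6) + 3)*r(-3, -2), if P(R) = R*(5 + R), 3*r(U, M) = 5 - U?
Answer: 184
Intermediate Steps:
r(U, M) = 5/3 - U/3 (r(U, M) = (5 - U)/3 = 5/3 - U/3)
(P(6) + 3)*r(-3, -2) = (6*(5 + 6) + 3)*(5/3 - ⅓*(-3)) = (6*11 + 3)*(5/3 + 1) = (66 + 3)*(8/3) = 69*(8/3) = 184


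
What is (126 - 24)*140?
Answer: 14280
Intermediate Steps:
(126 - 24)*140 = 102*140 = 14280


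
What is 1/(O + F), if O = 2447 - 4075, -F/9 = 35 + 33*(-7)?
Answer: 1/136 ≈ 0.0073529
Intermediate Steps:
F = 1764 (F = -9*(35 + 33*(-7)) = -9*(35 - 231) = -9*(-196) = 1764)
O = -1628
1/(O + F) = 1/(-1628 + 1764) = 1/136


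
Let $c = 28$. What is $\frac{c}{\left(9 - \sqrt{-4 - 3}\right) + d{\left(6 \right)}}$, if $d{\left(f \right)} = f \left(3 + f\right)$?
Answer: $\frac{63}{142} + \frac{i \sqrt{7}}{142} \approx 0.44366 + 0.018632 i$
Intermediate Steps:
$\frac{c}{\left(9 - \sqrt{-4 - 3}\right) + d{\left(6 \right)}} = \frac{28}{\left(9 - \sqrt{-4 - 3}\right) + 6 \left(3 + 6\right)} = \frac{28}{\left(9 - \sqrt{-7}\right) + 6 \cdot 9} = \frac{28}{\left(9 - i \sqrt{7}\right) + 54} = \frac{28}{63 - i \sqrt{7}}$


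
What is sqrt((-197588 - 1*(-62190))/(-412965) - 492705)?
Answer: I*sqrt(9336211081375395)/137655 ≈ 701.93*I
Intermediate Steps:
sqrt((-197588 - 1*(-62190))/(-412965) - 492705) = sqrt((-197588 + 62190)*(-1/412965) - 492705) = sqrt(-135398*(-1/412965) - 492705) = sqrt(135398/412965 - 492705) = sqrt(-203469784927/412965) = I*sqrt(9336211081375395)/137655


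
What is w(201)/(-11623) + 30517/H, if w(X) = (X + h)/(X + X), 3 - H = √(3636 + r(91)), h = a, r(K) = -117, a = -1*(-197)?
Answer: -23764916707/911126970 - 30517*√391/1170 ≈ -541.84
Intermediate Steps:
a = 197
h = 197
H = 3 - 3*√391 (H = 3 - √(3636 - 117) = 3 - √3519 = 3 - 3*√391 ≈ -56.321)
w(X) = (197 + X)/(2*X) (w(X) = (X + 197)/(X + X) = (197 + X)/((2*X)) = (197 + X)*(1/(2*X)) = (197 + X)/(2*X))
w(201)/(-11623) + 30517/H = ((½)*(197 + 201)/201)/(-11623) + 30517/(3 - 3*√391) = ((½)*(1/201)*398)*(-1/11623) + 30517/(3 - 3*√391) = (199/201)*(-1/11623) + 30517/(3 - 3*√391) = -199/2336223 + 30517/(3 - 3*√391)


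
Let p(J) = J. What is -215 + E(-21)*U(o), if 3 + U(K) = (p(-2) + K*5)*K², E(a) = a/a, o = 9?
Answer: 3265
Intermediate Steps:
E(a) = 1
U(K) = -3 + K²*(-2 + 5*K) (U(K) = -3 + (-2 + K*5)*K² = -3 + (-2 + 5*K)*K² = -3 + K²*(-2 + 5*K))
-215 + E(-21)*U(o) = -215 + 1*(-3 - 2*9² + 5*9³) = -215 + 1*(-3 - 2*81 + 5*729) = -215 + 1*(-3 - 162 + 3645) = -215 + 1*3480 = -215 + 3480 = 3265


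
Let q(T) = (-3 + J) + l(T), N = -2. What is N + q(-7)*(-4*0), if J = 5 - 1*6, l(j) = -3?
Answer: -2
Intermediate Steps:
J = -1 (J = 5 - 6 = -1)
q(T) = -7 (q(T) = (-3 - 1) - 3 = -4 - 3 = -7)
N + q(-7)*(-4*0) = -2 - (-28)*0 = -2 - 7*0 = -2 + 0 = -2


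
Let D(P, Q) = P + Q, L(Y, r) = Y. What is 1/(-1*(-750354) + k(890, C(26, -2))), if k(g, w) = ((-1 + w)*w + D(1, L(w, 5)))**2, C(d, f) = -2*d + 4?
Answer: 1/6063379 ≈ 1.6492e-7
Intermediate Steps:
C(d, f) = 4 - 2*d
k(g, w) = (1 + w + w*(-1 + w))**2 (k(g, w) = ((-1 + w)*w + (1 + w))**2 = (w*(-1 + w) + (1 + w))**2 = (1 + w + w*(-1 + w))**2)
1/(-1*(-750354) + k(890, C(26, -2))) = 1/(-1*(-750354) + (1 + (4 - 2*26)**2)**2) = 1/(750354 + (1 + (4 - 52)**2)**2) = 1/(750354 + (1 + (-48)**2)**2) = 1/(750354 + (1 + 2304)**2) = 1/(750354 + 2305**2) = 1/(750354 + 5313025) = 1/6063379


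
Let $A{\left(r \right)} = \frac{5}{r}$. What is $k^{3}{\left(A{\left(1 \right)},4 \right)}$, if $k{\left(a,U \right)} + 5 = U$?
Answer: $-1$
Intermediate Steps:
$k{\left(a,U \right)} = -5 + U$
$k^{3}{\left(A{\left(1 \right)},4 \right)} = \left(-5 + 4\right)^{3} = \left(-1\right)^{3} = -1$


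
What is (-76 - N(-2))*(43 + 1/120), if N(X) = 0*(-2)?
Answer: -98059/30 ≈ -3268.6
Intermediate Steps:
N(X) = 0
(-76 - N(-2))*(43 + 1/120) = (-76 - 1*0)*(43 + 1/120) = (-76 + 0)*(43 + 1/120) = -76*5161/120 = -98059/30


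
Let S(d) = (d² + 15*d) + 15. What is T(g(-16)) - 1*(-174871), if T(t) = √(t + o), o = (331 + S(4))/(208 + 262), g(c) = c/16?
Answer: 174871 + 2*I*√1410/235 ≈ 1.7487e+5 + 0.31957*I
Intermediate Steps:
g(c) = c/16 (g(c) = c*(1/16) = c/16)
S(d) = 15 + d² + 15*d
o = 211/235 (o = (331 + (15 + 4² + 15*4))/(208 + 262) = (331 + (15 + 16 + 60))/470 = (331 + 91)*(1/470) = 422*(1/470) = 211/235 ≈ 0.89787)
T(t) = √(211/235 + t) (T(t) = √(t + 211/235) = √(211/235 + t))
T(g(-16)) - 1*(-174871) = √(49585 + 55225*((1/16)*(-16)))/235 - 1*(-174871) = √(49585 + 55225*(-1))/235 + 174871 = √(49585 - 55225)/235 + 174871 = √(-5640)/235 + 174871 = (2*I*√1410)/235 + 174871 = 2*I*√1410/235 + 174871 = 174871 + 2*I*√1410/235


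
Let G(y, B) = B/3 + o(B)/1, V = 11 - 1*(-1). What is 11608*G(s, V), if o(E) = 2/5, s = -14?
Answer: 255376/5 ≈ 51075.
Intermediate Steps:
V = 12 (V = 11 + 1 = 12)
o(E) = 2/5 (o(E) = 2*(1/5) = 2/5)
G(y, B) = 2/5 + B/3 (G(y, B) = B/3 + (2/5)/1 = B*(1/3) + (2/5)*1 = B/3 + 2/5 = 2/5 + B/3)
11608*G(s, V) = 11608*(2/5 + (1/3)*12) = 11608*(2/5 + 4) = 11608*(22/5) = 255376/5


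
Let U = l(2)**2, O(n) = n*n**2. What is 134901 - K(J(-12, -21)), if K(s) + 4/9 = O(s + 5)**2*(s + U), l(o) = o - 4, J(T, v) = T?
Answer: 9684841/9 ≈ 1.0761e+6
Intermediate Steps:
l(o) = -4 + o
O(n) = n**3
U = 4 (U = (-4 + 2)**2 = (-2)**2 = 4)
K(s) = -4/9 + (5 + s)**6*(4 + s) (K(s) = -4/9 + ((s + 5)**3)**2*(s + 4) = -4/9 + ((5 + s)**3)**2*(4 + s) = -4/9 + (5 + s)**6*(4 + s))
134901 - K(J(-12, -21)) = 134901 - (-4/9 + 4*(5 - 12)**6 - 12*(5 - 12)**6) = 134901 - (-4/9 + 4*(-7)**6 - 12*(-7)**6) = 134901 - (-4/9 + 4*117649 - 12*117649) = 134901 - (-4/9 + 470596 - 1411788) = 134901 - 1*(-8470732/9) = 134901 + 8470732/9 = 9684841/9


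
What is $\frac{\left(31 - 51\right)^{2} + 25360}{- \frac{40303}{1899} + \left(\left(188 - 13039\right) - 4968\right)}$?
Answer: $- \frac{6114780}{4234823} \approx -1.4439$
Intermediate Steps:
$\frac{\left(31 - 51\right)^{2} + 25360}{- \frac{40303}{1899} + \left(\left(188 - 13039\right) - 4968\right)} = \frac{\left(-20\right)^{2} + 25360}{\left(-40303\right) \frac{1}{1899} - 17819} = \frac{400 + 25360}{- \frac{40303}{1899} - 17819} = \frac{25760}{- \frac{33878584}{1899}} = 25760 \left(- \frac{1899}{33878584}\right) = - \frac{6114780}{4234823}$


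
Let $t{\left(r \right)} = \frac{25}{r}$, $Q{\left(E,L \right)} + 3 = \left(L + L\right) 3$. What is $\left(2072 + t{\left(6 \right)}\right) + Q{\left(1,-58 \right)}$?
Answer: $\frac{10351}{6} \approx 1725.2$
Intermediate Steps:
$Q{\left(E,L \right)} = -3 + 6 L$ ($Q{\left(E,L \right)} = -3 + \left(L + L\right) 3 = -3 + 2 L 3 = -3 + 6 L$)
$\left(2072 + t{\left(6 \right)}\right) + Q{\left(1,-58 \right)} = \left(2072 + \frac{25}{6}\right) + \left(-3 + 6 \left(-58\right)\right) = \left(2072 + 25 \cdot \frac{1}{6}\right) - 351 = \left(2072 + \frac{25}{6}\right) - 351 = \frac{12457}{6} - 351 = \frac{10351}{6}$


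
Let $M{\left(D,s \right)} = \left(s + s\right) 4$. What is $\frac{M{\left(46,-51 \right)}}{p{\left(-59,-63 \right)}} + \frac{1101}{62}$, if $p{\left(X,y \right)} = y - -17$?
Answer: $\frac{37971}{1426} \approx 26.628$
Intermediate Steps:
$p{\left(X,y \right)} = 17 + y$ ($p{\left(X,y \right)} = y + 17 = 17 + y$)
$M{\left(D,s \right)} = 8 s$ ($M{\left(D,s \right)} = 2 s 4 = 8 s$)
$\frac{M{\left(46,-51 \right)}}{p{\left(-59,-63 \right)}} + \frac{1101}{62} = \frac{8 \left(-51\right)}{17 - 63} + \frac{1101}{62} = - \frac{408}{-46} + 1101 \cdot \frac{1}{62} = \left(-408\right) \left(- \frac{1}{46}\right) + \frac{1101}{62} = \frac{204}{23} + \frac{1101}{62} = \frac{37971}{1426}$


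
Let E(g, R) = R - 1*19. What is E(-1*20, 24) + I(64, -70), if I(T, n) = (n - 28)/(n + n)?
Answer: 57/10 ≈ 5.7000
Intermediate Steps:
E(g, R) = -19 + R (E(g, R) = R - 19 = -19 + R)
I(T, n) = (-28 + n)/(2*n) (I(T, n) = (-28 + n)/((2*n)) = (-28 + n)*(1/(2*n)) = (-28 + n)/(2*n))
E(-1*20, 24) + I(64, -70) = (-19 + 24) + (½)*(-28 - 70)/(-70) = 5 + (½)*(-1/70)*(-98) = 5 + 7/10 = 57/10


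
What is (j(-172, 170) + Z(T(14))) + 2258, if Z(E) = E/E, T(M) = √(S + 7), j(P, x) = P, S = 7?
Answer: 2087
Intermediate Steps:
T(M) = √14 (T(M) = √(7 + 7) = √14)
Z(E) = 1
(j(-172, 170) + Z(T(14))) + 2258 = (-172 + 1) + 2258 = -171 + 2258 = 2087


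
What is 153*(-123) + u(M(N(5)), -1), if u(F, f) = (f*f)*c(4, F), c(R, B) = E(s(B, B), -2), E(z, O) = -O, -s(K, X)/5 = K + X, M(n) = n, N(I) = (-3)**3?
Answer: -18817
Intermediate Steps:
N(I) = -27
s(K, X) = -5*K - 5*X (s(K, X) = -5*(K + X) = -5*K - 5*X)
c(R, B) = 2 (c(R, B) = -1*(-2) = 2)
u(F, f) = 2*f**2 (u(F, f) = (f*f)*2 = f**2*2 = 2*f**2)
153*(-123) + u(M(N(5)), -1) = 153*(-123) + 2*(-1)**2 = -18819 + 2*1 = -18819 + 2 = -18817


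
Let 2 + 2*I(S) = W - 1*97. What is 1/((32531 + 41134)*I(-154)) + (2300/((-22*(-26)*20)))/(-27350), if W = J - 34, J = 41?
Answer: -8106641/1060235593560 ≈ -7.6461e-6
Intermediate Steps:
W = 7 (W = 41 - 34 = 7)
I(S) = -46 (I(S) = -1 + (7 - 1*97)/2 = -1 + (7 - 97)/2 = -1 + (½)*(-90) = -1 - 45 = -46)
1/((32531 + 41134)*I(-154)) + (2300/((-22*(-26)*20)))/(-27350) = 1/((32531 + 41134)*(-46)) + (2300/((-22*(-26)*20)))/(-27350) = -1/46/73665 + (2300/((572*20)))*(-1/27350) = (1/73665)*(-1/46) + (2300/11440)*(-1/27350) = -1/3388590 + (2300*(1/11440))*(-1/27350) = -1/3388590 + (115/572)*(-1/27350) = -1/3388590 - 23/3128840 = -8106641/1060235593560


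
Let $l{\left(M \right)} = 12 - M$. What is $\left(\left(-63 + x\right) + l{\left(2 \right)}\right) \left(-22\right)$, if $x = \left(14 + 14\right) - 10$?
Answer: $770$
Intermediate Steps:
$x = 18$ ($x = 28 - 10 = 18$)
$\left(\left(-63 + x\right) + l{\left(2 \right)}\right) \left(-22\right) = \left(\left(-63 + 18\right) + \left(12 - 2\right)\right) \left(-22\right) = \left(-45 + \left(12 - 2\right)\right) \left(-22\right) = \left(-45 + 10\right) \left(-22\right) = \left(-35\right) \left(-22\right) = 770$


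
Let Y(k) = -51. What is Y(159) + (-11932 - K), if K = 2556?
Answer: -14539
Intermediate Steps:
Y(159) + (-11932 - K) = -51 + (-11932 - 1*2556) = -51 + (-11932 - 2556) = -51 - 14488 = -14539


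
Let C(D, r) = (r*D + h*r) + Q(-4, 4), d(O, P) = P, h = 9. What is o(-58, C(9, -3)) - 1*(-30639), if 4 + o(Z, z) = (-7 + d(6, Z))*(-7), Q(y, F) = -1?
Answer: 31090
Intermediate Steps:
C(D, r) = -1 + 9*r + D*r (C(D, r) = (r*D + 9*r) - 1 = (D*r + 9*r) - 1 = (9*r + D*r) - 1 = -1 + 9*r + D*r)
o(Z, z) = 45 - 7*Z (o(Z, z) = -4 + (-7 + Z)*(-7) = -4 + (49 - 7*Z) = 45 - 7*Z)
o(-58, C(9, -3)) - 1*(-30639) = (45 - 7*(-58)) - 1*(-30639) = (45 + 406) + 30639 = 451 + 30639 = 31090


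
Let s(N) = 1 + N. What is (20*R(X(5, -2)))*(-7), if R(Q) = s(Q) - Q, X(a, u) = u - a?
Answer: -140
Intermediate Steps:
R(Q) = 1 (R(Q) = (1 + Q) - Q = 1)
(20*R(X(5, -2)))*(-7) = (20*1)*(-7) = 20*(-7) = -140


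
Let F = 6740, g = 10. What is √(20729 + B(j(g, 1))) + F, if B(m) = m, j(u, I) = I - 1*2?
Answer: 6740 + 2*√5182 ≈ 6884.0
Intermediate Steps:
j(u, I) = -2 + I (j(u, I) = I - 2 = -2 + I)
√(20729 + B(j(g, 1))) + F = √(20729 + (-2 + 1)) + 6740 = √(20729 - 1) + 6740 = √20728 + 6740 = 2*√5182 + 6740 = 6740 + 2*√5182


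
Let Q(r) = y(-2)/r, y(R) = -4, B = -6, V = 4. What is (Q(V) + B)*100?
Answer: -700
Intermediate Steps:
Q(r) = -4/r
(Q(V) + B)*100 = (-4/4 - 6)*100 = (-4*¼ - 6)*100 = (-1 - 6)*100 = -7*100 = -700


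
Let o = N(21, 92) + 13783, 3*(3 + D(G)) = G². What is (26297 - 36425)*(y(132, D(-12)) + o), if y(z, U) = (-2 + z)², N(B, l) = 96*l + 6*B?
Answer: -401484048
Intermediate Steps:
D(G) = -3 + G²/3
N(B, l) = 6*B + 96*l
o = 22741 (o = (6*21 + 96*92) + 13783 = (126 + 8832) + 13783 = 8958 + 13783 = 22741)
(26297 - 36425)*(y(132, D(-12)) + o) = (26297 - 36425)*((-2 + 132)² + 22741) = -10128*(130² + 22741) = -10128*(16900 + 22741) = -10128*39641 = -401484048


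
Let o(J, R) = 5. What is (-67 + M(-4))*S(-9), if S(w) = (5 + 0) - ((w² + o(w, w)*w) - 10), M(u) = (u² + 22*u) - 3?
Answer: 2982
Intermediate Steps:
M(u) = -3 + u² + 22*u
S(w) = 15 - w² - 5*w (S(w) = (5 + 0) - ((w² + 5*w) - 10) = 5 - (-10 + w² + 5*w) = 5 + (10 - w² - 5*w) = 15 - w² - 5*w)
(-67 + M(-4))*S(-9) = (-67 + (-3 + (-4)² + 22*(-4)))*(15 - 1*(-9)² - 5*(-9)) = (-67 + (-3 + 16 - 88))*(15 - 1*81 + 45) = (-67 - 75)*(15 - 81 + 45) = -142*(-21) = 2982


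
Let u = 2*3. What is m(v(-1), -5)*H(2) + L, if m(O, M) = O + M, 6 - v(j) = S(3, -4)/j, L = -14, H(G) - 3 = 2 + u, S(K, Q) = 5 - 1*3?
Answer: 19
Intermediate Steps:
u = 6
S(K, Q) = 2 (S(K, Q) = 5 - 3 = 2)
H(G) = 11 (H(G) = 3 + (2 + 6) = 3 + 8 = 11)
v(j) = 6 - 2/j
m(O, M) = M + O
m(v(-1), -5)*H(2) + L = (-5 + (6 - 2/(-1)))*11 - 14 = (-5 + (6 - 2*(-1)))*11 - 14 = (-5 + (6 + 2))*11 - 14 = (-5 + 8)*11 - 14 = 3*11 - 14 = 33 - 14 = 19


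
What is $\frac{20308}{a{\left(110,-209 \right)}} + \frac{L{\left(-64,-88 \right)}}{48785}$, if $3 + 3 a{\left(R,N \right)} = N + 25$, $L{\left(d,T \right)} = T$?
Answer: $- \frac{270199436}{829345} \approx -325.8$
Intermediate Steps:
$a{\left(R,N \right)} = \frac{22}{3} + \frac{N}{3}$ ($a{\left(R,N \right)} = -1 + \frac{N + 25}{3} = -1 + \frac{25 + N}{3} = -1 + \left(\frac{25}{3} + \frac{N}{3}\right) = \frac{22}{3} + \frac{N}{3}$)
$\frac{20308}{a{\left(110,-209 \right)}} + \frac{L{\left(-64,-88 \right)}}{48785} = \frac{20308}{\frac{22}{3} + \frac{1}{3} \left(-209\right)} - \frac{88}{48785} = \frac{20308}{\frac{22}{3} - \frac{209}{3}} - \frac{8}{4435} = \frac{20308}{- \frac{187}{3}} - \frac{8}{4435} = 20308 \left(- \frac{3}{187}\right) - \frac{8}{4435} = - \frac{60924}{187} - \frac{8}{4435} = - \frac{270199436}{829345}$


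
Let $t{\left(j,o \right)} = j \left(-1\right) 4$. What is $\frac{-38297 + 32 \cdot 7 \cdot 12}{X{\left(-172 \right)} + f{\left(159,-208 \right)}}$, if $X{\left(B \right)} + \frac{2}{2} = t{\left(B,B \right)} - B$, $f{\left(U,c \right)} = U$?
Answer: $- \frac{35609}{1018} \approx -34.979$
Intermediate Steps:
$t{\left(j,o \right)} = - 4 j$ ($t{\left(j,o \right)} = - j 4 = - 4 j$)
$X{\left(B \right)} = -1 - 5 B$
$\frac{-38297 + 32 \cdot 7 \cdot 12}{X{\left(-172 \right)} + f{\left(159,-208 \right)}} = \frac{-38297 + 32 \cdot 7 \cdot 12}{\left(-1 - -860\right) + 159} = \frac{-38297 + 224 \cdot 12}{\left(-1 + 860\right) + 159} = \frac{-38297 + 2688}{859 + 159} = - \frac{35609}{1018}$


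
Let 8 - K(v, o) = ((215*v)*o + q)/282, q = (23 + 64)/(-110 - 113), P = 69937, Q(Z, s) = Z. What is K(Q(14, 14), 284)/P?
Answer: -190126145/4398058182 ≈ -0.043230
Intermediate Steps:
q = -87/223 (q = 87/(-223) = 87*(-1/223) = -87/223 ≈ -0.39013)
K(v, o) = 167725/20962 - 215*o*v/282 (K(v, o) = 8 - ((215*v)*o - 87/223)/282 = 8 - (215*o*v - 87/223)/282 = 8 - (-87/223 + 215*o*v)/282 = 8 - (-29/20962 + 215*o*v/282) = 8 + (29/20962 - 215*o*v/282) = 167725/20962 - 215*o*v/282)
K(Q(14, 14), 284)/P = (167725/20962 - 215/282*284*14)/69937 = (167725/20962 - 427420/141)*(1/69937) = -190126145/62886*1/69937 = -190126145/4398058182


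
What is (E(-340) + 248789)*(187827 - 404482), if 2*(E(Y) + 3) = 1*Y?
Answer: -53863899480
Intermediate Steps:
E(Y) = -3 + Y/2 (E(Y) = -3 + (1*Y)/2 = -3 + Y/2)
(E(-340) + 248789)*(187827 - 404482) = ((-3 + (½)*(-340)) + 248789)*(187827 - 404482) = ((-3 - 170) + 248789)*(-216655) = (-173 + 248789)*(-216655) = 248616*(-216655) = -53863899480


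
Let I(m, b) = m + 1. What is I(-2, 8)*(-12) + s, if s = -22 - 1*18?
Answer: -28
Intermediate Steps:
I(m, b) = 1 + m
s = -40 (s = -22 - 18 = -40)
I(-2, 8)*(-12) + s = (1 - 2)*(-12) - 40 = -1*(-12) - 40 = 12 - 40 = -28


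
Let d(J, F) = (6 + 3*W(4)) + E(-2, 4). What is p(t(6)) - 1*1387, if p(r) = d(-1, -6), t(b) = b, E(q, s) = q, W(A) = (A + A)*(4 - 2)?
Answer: -1335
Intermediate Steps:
W(A) = 4*A (W(A) = (2*A)*2 = 4*A)
d(J, F) = 52 (d(J, F) = (6 + 3*(4*4)) - 2 = (6 + 3*16) - 2 = (6 + 48) - 2 = 54 - 2 = 52)
p(r) = 52
p(t(6)) - 1*1387 = 52 - 1*1387 = 52 - 1387 = -1335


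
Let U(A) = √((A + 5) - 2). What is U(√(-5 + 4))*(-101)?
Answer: -101*√(3 + I) ≈ -177.29 - 28.77*I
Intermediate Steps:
U(A) = √(3 + A) (U(A) = √((5 + A) - 2) = √(3 + A))
U(√(-5 + 4))*(-101) = √(3 + √(-5 + 4))*(-101) = √(3 + √(-1))*(-101) = √(3 + I)*(-101) = -101*√(3 + I)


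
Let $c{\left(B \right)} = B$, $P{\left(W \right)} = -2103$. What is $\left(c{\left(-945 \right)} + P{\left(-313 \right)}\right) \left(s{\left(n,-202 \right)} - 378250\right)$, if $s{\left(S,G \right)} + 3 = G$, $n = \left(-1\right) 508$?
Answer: $1153530840$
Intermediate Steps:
$n = -508$
$s{\left(S,G \right)} = -3 + G$
$\left(c{\left(-945 \right)} + P{\left(-313 \right)}\right) \left(s{\left(n,-202 \right)} - 378250\right) = \left(-945 - 2103\right) \left(\left(-3 - 202\right) - 378250\right) = - 3048 \left(-205 - 378250\right) = \left(-3048\right) \left(-378455\right) = 1153530840$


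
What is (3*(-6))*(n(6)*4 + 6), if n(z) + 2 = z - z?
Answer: 36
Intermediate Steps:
n(z) = -2 (n(z) = -2 + (z - z) = -2 + 0 = -2)
(3*(-6))*(n(6)*4 + 6) = (3*(-6))*(-2*4 + 6) = -18*(-8 + 6) = -18*(-2) = 36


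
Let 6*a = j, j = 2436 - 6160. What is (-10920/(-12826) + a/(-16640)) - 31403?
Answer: -5026488225337/160068480 ≈ -31402.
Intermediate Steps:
j = -3724
a = -1862/3 (a = (1/6)*(-3724) = -1862/3 ≈ -620.67)
(-10920/(-12826) + a/(-16640)) - 31403 = (-10920/(-12826) - 1862/3/(-16640)) - 31403 = (-10920*(-1/12826) - 1862/3*(-1/16640)) - 31403 = (5460/6413 + 931/24960) - 31403 = 142252103/160068480 - 31403 = -5026488225337/160068480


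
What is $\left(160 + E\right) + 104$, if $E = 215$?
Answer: $479$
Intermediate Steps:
$\left(160 + E\right) + 104 = \left(160 + 215\right) + 104 = 375 + 104 = 479$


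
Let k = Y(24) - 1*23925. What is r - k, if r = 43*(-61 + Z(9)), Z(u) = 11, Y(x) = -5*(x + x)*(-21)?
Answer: 16735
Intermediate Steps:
Y(x) = 210*x (Y(x) = -10*x*(-21) = 210*x)
r = -2150 (r = 43*(-61 + 11) = 43*(-50) = -2150)
k = -18885 (k = 210*24 - 1*23925 = 5040 - 23925 = -18885)
r - k = -2150 - 1*(-18885) = -2150 + 18885 = 16735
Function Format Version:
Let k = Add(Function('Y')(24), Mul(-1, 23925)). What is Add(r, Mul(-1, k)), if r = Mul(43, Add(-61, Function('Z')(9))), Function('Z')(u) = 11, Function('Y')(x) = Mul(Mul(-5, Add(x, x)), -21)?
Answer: 16735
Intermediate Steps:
Function('Y')(x) = Mul(210, x) (Function('Y')(x) = Mul(Mul(-5, Mul(2, x)), -21) = Mul(Mul(-10, x), -21) = Mul(210, x))
r = -2150 (r = Mul(43, Add(-61, 11)) = Mul(43, -50) = -2150)
k = -18885 (k = Add(Mul(210, 24), Mul(-1, 23925)) = Add(5040, -23925) = -18885)
Add(r, Mul(-1, k)) = Add(-2150, Mul(-1, -18885)) = Add(-2150, 18885) = 16735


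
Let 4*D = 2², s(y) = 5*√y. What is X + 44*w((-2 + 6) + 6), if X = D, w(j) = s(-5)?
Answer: 1 + 220*I*√5 ≈ 1.0 + 491.94*I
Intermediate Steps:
D = 1 (D = (¼)*2² = (¼)*4 = 1)
w(j) = 5*I*√5 (w(j) = 5*√(-5) = 5*(I*√5) = 5*I*√5)
X = 1
X + 44*w((-2 + 6) + 6) = 1 + 44*(5*I*√5) = 1 + 220*I*√5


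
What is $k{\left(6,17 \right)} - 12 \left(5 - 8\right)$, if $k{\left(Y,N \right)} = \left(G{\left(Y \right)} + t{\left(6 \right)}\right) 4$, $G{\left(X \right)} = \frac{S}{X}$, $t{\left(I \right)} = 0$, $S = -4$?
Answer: $\frac{100}{3} \approx 33.333$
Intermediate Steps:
$G{\left(X \right)} = - \frac{4}{X}$
$k{\left(Y,N \right)} = - \frac{16}{Y}$ ($k{\left(Y,N \right)} = \left(- \frac{4}{Y} + 0\right) 4 = - \frac{4}{Y} 4 = - \frac{16}{Y}$)
$k{\left(6,17 \right)} - 12 \left(5 - 8\right) = - \frac{16}{6} - 12 \left(5 - 8\right) = \left(-16\right) \frac{1}{6} - 12 \left(-3\right) = - \frac{8}{3} - -36 = - \frac{8}{3} + 36 = \frac{100}{3}$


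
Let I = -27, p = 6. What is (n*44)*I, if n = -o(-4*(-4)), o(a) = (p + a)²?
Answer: 574992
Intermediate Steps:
o(a) = (6 + a)²
n = -484 (n = -(6 - 4*(-4))² = -(6 + 16)² = -1*22² = -1*484 = -484)
(n*44)*I = -484*44*(-27) = -21296*(-27) = 574992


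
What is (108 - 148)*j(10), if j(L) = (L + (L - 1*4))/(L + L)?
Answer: -32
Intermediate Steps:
j(L) = (-4 + 2*L)/(2*L) (j(L) = (L + (L - 4))/((2*L)) = (L + (-4 + L))*(1/(2*L)) = (-4 + 2*L)*(1/(2*L)) = (-4 + 2*L)/(2*L))
(108 - 148)*j(10) = (108 - 148)*((-2 + 10)/10) = -4*8 = -40*⅘ = -32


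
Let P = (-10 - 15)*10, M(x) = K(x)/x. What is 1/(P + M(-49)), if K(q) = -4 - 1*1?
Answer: -49/12245 ≈ -0.0040016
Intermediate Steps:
K(q) = -5 (K(q) = -4 - 1 = -5)
M(x) = -5/x
P = -250 (P = -25*10 = -250)
1/(P + M(-49)) = 1/(-250 - 5/(-49)) = 1/(-250 - 5*(-1/49)) = 1/(-250 + 5/49) = 1/(-12245/49) = -49/12245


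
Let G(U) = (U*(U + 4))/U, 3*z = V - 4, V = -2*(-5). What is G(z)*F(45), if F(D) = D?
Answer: 270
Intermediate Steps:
V = 10
z = 2 (z = (10 - 4)/3 = (1/3)*6 = 2)
G(U) = 4 + U (G(U) = (U*(4 + U))/U = 4 + U)
G(z)*F(45) = (4 + 2)*45 = 6*45 = 270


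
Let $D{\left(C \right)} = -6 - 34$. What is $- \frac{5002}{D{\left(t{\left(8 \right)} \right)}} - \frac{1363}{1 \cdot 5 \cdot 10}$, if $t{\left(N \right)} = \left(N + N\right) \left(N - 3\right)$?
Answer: $\frac{9779}{100} \approx 97.79$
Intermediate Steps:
$t{\left(N \right)} = 2 N \left(-3 + N\right)$
$D{\left(C \right)} = -40$ ($D{\left(C \right)} = -6 - 34 = -40$)
$- \frac{5002}{D{\left(t{\left(8 \right)} \right)}} - \frac{1363}{1 \cdot 5 \cdot 10} = - \frac{5002}{-40} - \frac{1363}{1 \cdot 5 \cdot 10} = \left(-5002\right) \left(- \frac{1}{40}\right) - \frac{1363}{5 \cdot 10} = \frac{2501}{20} - \frac{1363}{50} = \frac{9779}{100}$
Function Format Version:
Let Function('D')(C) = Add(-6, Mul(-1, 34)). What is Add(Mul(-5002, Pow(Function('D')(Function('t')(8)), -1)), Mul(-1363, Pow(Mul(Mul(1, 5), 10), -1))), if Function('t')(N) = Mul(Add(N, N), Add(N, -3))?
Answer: Rational(9779, 100) ≈ 97.790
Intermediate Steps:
Function('t')(N) = Mul(2, N, Add(-3, N)) (Function('t')(N) = Mul(Mul(2, N), Add(-3, N)) = Mul(2, N, Add(-3, N)))
Function('D')(C) = -40 (Function('D')(C) = Add(-6, -34) = -40)
Add(Mul(-5002, Pow(Function('D')(Function('t')(8)), -1)), Mul(-1363, Pow(Mul(Mul(1, 5), 10), -1))) = Add(Mul(-5002, Pow(-40, -1)), Mul(-1363, Pow(Mul(Mul(1, 5), 10), -1))) = Add(Mul(-5002, Rational(-1, 40)), Mul(-1363, Pow(Mul(5, 10), -1))) = Add(Rational(2501, 20), Mul(-1363, Pow(50, -1))) = Add(Rational(2501, 20), Mul(-1363, Rational(1, 50))) = Add(Rational(2501, 20), Rational(-1363, 50)) = Rational(9779, 100)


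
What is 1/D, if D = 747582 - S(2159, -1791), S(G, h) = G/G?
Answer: 1/747581 ≈ 1.3376e-6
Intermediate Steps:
S(G, h) = 1
D = 747581 (D = 747582 - 1*1 = 747582 - 1 = 747581)
1/D = 1/747581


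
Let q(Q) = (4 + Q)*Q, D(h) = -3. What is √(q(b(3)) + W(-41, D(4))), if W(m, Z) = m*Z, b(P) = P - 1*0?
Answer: 12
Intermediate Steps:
b(P) = P (b(P) = P + 0 = P)
q(Q) = Q*(4 + Q)
W(m, Z) = Z*m
√(q(b(3)) + W(-41, D(4))) = √(3*(4 + 3) - 3*(-41)) = √(3*7 + 123) = √(21 + 123) = √144 = 12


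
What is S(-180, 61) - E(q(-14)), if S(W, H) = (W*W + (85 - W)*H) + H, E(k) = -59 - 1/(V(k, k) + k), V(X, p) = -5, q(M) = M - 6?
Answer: 1217124/25 ≈ 48685.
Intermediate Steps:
q(M) = -6 + M
E(k) = -59 - 1/(-5 + k)
S(W, H) = H + W² + H*(85 - W) (S(W, H) = (W² + H*(85 - W)) + H = H + W² + H*(85 - W))
S(-180, 61) - E(q(-14)) = ((-180)² + 86*61 - 1*61*(-180)) - (294 - 59*(-6 - 14))/(-5 + (-6 - 14)) = (32400 + 5246 + 10980) - (294 - 59*(-20))/(-5 - 20) = 48626 - (294 + 1180)/(-25) = 48626 - (-1)*1474/25 = 48626 - 1*(-1474/25) = 48626 + 1474/25 = 1217124/25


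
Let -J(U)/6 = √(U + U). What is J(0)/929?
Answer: 0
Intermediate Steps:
J(U) = -6*√2*√U (J(U) = -6*√(U + U) = -6*√2*√U)
J(0)/929 = -6*√2*√0/929 = -6*√2*0*(1/929) = 0*(1/929) = 0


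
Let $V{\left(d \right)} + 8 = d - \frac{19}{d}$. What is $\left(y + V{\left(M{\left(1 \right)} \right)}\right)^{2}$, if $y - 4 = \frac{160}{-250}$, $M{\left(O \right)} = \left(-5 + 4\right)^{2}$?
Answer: $\frac{320356}{625} \approx 512.57$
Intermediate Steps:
$M{\left(O \right)} = 1$ ($M{\left(O \right)} = \left(-1\right)^{2} = 1$)
$V{\left(d \right)} = -8 + d - \frac{19}{d}$ ($V{\left(d \right)} = -8 + \left(d - \frac{19}{d}\right) = -8 + d - \frac{19}{d}$)
$y = \frac{84}{25}$ ($y = 4 + \frac{160}{-250} = 4 + 160 \left(- \frac{1}{250}\right) = 4 - \frac{16}{25} = \frac{84}{25} \approx 3.36$)
$\left(y + V{\left(M{\left(1 \right)} \right)}\right)^{2} = \left(\frac{84}{25} - \left(7 + 19\right)\right)^{2} = \left(\frac{84}{25} - 26\right)^{2} = \left(- \frac{566}{25}\right)^{2} = \frac{320356}{625}$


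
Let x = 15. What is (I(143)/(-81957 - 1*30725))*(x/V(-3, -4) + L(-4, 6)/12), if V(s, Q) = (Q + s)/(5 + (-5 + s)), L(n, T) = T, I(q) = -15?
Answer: 1455/1577548 ≈ 0.00092232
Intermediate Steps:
V(s, Q) = (Q + s)/s
(I(143)/(-81957 - 1*30725))*(x/V(-3, -4) + L(-4, 6)/12) = (-15/(-81957 - 1*30725))*(15/(((-4 - 3)/(-3))) + 6/12) = (-15/(-81957 - 30725))*(15/((-⅓*(-7))) + 6*(1/12)) = (-15/(-112682))*(15/(7/3) + ½) = (-15*(-1/112682))*(15*(3/7) + ½) = 15*(45/7 + ½)/112682 = (15/112682)*(97/14) = 1455/1577548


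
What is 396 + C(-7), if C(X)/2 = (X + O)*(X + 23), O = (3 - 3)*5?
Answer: 172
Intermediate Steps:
O = 0 (O = 0*5 = 0)
C(X) = 2*X*(23 + X) (C(X) = 2*((X + 0)*(X + 23)) = 2*(X*(23 + X)) = 2*X*(23 + X))
396 + C(-7) = 396 + 2*(-7)*(23 - 7) = 396 + 2*(-7)*16 = 396 - 224 = 172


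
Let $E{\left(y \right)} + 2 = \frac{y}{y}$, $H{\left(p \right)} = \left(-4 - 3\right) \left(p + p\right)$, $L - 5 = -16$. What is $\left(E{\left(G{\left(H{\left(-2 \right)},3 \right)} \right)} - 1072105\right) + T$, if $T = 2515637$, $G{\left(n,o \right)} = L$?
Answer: $1443531$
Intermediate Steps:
$L = -11$ ($L = 5 - 16 = -11$)
$H{\left(p \right)} = - 14 p$ ($H{\left(p \right)} = - 7 \cdot 2 p = - 14 p$)
$G{\left(n,o \right)} = -11$
$E{\left(y \right)} = -1$ ($E{\left(y \right)} = -2 + \frac{y}{y} = -2 + 1 = -1$)
$\left(E{\left(G{\left(H{\left(-2 \right)},3 \right)} \right)} - 1072105\right) + T = \left(-1 - 1072105\right) + 2515637 = -1072106 + 2515637 = 1443531$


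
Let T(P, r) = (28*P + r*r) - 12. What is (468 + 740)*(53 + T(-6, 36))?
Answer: 1412152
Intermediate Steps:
T(P, r) = -12 + r² + 28*P (T(P, r) = (28*P + r²) - 12 = (r² + 28*P) - 12 = -12 + r² + 28*P)
(468 + 740)*(53 + T(-6, 36)) = (468 + 740)*(53 + (-12 + 36² + 28*(-6))) = 1208*(53 + (-12 + 1296 - 168)) = 1208*(53 + 1116) = 1208*1169 = 1412152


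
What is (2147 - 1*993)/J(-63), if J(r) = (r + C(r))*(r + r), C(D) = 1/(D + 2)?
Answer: 35197/242172 ≈ 0.14534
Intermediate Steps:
C(D) = 1/(2 + D)
J(r) = 2*r*(r + 1/(2 + r)) (J(r) = (r + 1/(2 + r))*(r + r) = (r + 1/(2 + r))*(2*r) = 2*r*(r + 1/(2 + r)))
(2147 - 1*993)/J(-63) = (2147 - 1*993)/((2*(-63)*(1 - 63*(2 - 63))/(2 - 63))) = (2147 - 993)/((2*(-63)*(1 - 63*(-61))/(-61))) = 1154/((2*(-63)*(-1/61)*(1 + 3843))) = 1154/((2*(-63)*(-1/61)*3844)) = 1154/(484344/61) = 1154*(61/484344) = 35197/242172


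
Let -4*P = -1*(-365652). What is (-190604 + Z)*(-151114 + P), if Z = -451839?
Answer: 155809773461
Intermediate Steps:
P = -91413 (P = -(-1)*(-365652)/4 = -¼*365652 = -91413)
(-190604 + Z)*(-151114 + P) = (-190604 - 451839)*(-151114 - 91413) = -642443*(-242527) = 155809773461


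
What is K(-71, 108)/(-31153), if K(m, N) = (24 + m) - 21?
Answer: 68/31153 ≈ 0.0021828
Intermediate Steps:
K(m, N) = 3 + m
K(-71, 108)/(-31153) = (3 - 71)/(-31153) = -68*(-1/31153) = 68/31153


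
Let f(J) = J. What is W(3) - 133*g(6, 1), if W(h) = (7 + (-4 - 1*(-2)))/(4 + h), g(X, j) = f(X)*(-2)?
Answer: 11177/7 ≈ 1596.7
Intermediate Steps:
g(X, j) = -2*X (g(X, j) = X*(-2) = -2*X)
W(h) = 5/(4 + h) (W(h) = (7 + (-4 + 2))/(4 + h) = (7 - 2)/(4 + h) = 5/(4 + h))
W(3) - 133*g(6, 1) = 5/(4 + 3) - (-266)*6 = 5/7 - 133*(-12) = 5*(⅐) + 1596 = 5/7 + 1596 = 11177/7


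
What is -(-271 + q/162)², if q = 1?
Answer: -1927297801/26244 ≈ -73438.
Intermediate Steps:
-(-271 + q/162)² = -(-271 + 1/162)² = -(-43901/162)² = -1*1927297801/26244 = -1927297801/26244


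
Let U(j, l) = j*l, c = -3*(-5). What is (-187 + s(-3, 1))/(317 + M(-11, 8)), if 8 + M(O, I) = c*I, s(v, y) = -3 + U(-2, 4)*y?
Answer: -6/13 ≈ -0.46154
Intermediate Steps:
c = 15
s(v, y) = -3 - 8*y (s(v, y) = -3 + (-2*4)*y = -3 - 8*y)
M(O, I) = -8 + 15*I
(-187 + s(-3, 1))/(317 + M(-11, 8)) = (-187 + (-3 - 8*1))/(317 + (-8 + 15*8)) = (-187 + (-3 - 8))/(317 + (-8 + 120)) = (-187 - 11)/(317 + 112) = -198/429 = -198*1/429 = -6/13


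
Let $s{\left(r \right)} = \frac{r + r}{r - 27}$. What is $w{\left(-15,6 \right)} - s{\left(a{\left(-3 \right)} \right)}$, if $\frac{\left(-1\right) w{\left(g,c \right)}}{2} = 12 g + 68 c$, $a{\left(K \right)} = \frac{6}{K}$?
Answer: $- \frac{13228}{29} \approx -456.14$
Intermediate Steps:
$w{\left(g,c \right)} = - 136 c - 24 g$ ($w{\left(g,c \right)} = - 2 \left(12 g + 68 c\right) = - 136 c - 24 g$)
$s{\left(r \right)} = \frac{2 r}{-27 + r}$
$w{\left(-15,6 \right)} - s{\left(a{\left(-3 \right)} \right)} = \left(\left(-136\right) 6 - -360\right) - \frac{2 \frac{6}{-3}}{-27 + \frac{6}{-3}} = \left(-816 + 360\right) - \frac{2 \cdot 6 \left(- \frac{1}{3}\right)}{-27 + 6 \left(- \frac{1}{3}\right)} = -456 - 2 \left(-2\right) \frac{1}{-27 - 2} = -456 - 2 \left(-2\right) \frac{1}{-29} = -456 - 2 \left(-2\right) \left(- \frac{1}{29}\right) = -456 - \frac{4}{29} = - \frac{13228}{29}$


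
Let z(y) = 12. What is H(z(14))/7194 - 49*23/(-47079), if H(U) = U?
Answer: 1445431/56447721 ≈ 0.025607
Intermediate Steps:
H(z(14))/7194 - 49*23/(-47079) = 12/7194 - 49*23/(-47079) = 12*(1/7194) - 1127*(-1/47079) = 2/1199 + 1127/47079 = 1445431/56447721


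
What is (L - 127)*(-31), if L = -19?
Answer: 4526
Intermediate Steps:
(L - 127)*(-31) = (-19 - 127)*(-31) = -146*(-31) = 4526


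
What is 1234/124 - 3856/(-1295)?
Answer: 1038087/80290 ≈ 12.929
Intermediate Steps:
1234/124 - 3856/(-1295) = 1234*(1/124) - 3856*(-1/1295) = 617/62 + 3856/1295 = 1038087/80290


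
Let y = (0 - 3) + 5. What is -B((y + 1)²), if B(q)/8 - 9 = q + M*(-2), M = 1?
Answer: -128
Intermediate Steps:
y = 2 (y = -3 + 5 = 2)
B(q) = 56 + 8*q (B(q) = 72 + 8*(q + 1*(-2)) = 72 + 8*(q - 2) = 72 + 8*(-2 + q) = 72 + (-16 + 8*q) = 56 + 8*q)
-B((y + 1)²) = -(56 + 8*(2 + 1)²) = -(56 + 8*3²) = -(56 + 8*9) = -(56 + 72) = -1*128 = -128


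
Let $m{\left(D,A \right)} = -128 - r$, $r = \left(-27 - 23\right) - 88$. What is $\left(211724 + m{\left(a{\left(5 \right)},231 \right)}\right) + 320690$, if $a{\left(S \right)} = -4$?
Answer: $532424$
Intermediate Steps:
$r = -138$ ($r = -50 - 88 = -138$)
$m{\left(D,A \right)} = 10$ ($m{\left(D,A \right)} = -128 - -138 = -128 + 138 = 10$)
$\left(211724 + m{\left(a{\left(5 \right)},231 \right)}\right) + 320690 = \left(211724 + 10\right) + 320690 = 211734 + 320690 = 532424$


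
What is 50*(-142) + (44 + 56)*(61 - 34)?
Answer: -4400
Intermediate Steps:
50*(-142) + (44 + 56)*(61 - 34) = -7100 + 100*27 = -7100 + 2700 = -4400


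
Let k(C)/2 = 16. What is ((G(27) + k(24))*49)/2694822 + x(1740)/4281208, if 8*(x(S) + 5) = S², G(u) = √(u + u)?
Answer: 513277422967/5768546752488 + 49*√6/898274 ≈ 0.089112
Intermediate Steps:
G(u) = √2*√u (G(u) = √(2*u) = √2*√u)
k(C) = 32 (k(C) = 2*16 = 32)
x(S) = -5 + S²/8
((G(27) + k(24))*49)/2694822 + x(1740)/4281208 = ((√2*√27 + 32)*49)/2694822 + (-5 + (⅛)*1740²)/4281208 = ((√2*(3*√3) + 32)*49)*(1/2694822) + (-5 + (⅛)*3027600)*(1/4281208) = ((3*√6 + 32)*49)*(1/2694822) + (-5 + 378450)*(1/4281208) = ((32 + 3*√6)*49)*(1/2694822) + 378445*(1/4281208) = (1568 + 147*√6)*(1/2694822) + 378445/4281208 = (784/1347411 + 49*√6/898274) + 378445/4281208 = 513277422967/5768546752488 + 49*√6/898274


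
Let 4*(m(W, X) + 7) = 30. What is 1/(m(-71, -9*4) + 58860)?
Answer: 2/117721 ≈ 1.6989e-5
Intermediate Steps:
m(W, X) = ½ (m(W, X) = -7 + (¼)*30 = -7 + 15/2 = ½)
1/(m(-71, -9*4) + 58860) = 1/(½ + 58860) = 1/(117721/2) = 2/117721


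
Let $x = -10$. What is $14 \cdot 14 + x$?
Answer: $186$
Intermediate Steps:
$14 \cdot 14 + x = 14 \cdot 14 - 10 = 196 - 10 = 186$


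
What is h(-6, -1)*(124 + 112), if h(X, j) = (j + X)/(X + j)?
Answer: 236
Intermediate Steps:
h(X, j) = 1 (h(X, j) = (X + j)/(X + j) = 1)
h(-6, -1)*(124 + 112) = 1*(124 + 112) = 1*236 = 236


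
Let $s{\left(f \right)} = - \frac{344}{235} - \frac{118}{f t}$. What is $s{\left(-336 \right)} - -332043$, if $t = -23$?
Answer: $\frac{301506982639}{908040} \approx 3.3204 \cdot 10^{5}$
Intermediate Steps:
$s{\left(f \right)} = - \frac{344}{235} + \frac{118}{23 f}$ ($s{\left(f \right)} = - \frac{344}{235} - \frac{118}{f \left(-23\right)} = \left(-344\right) \frac{1}{235} - \frac{118}{\left(-23\right) f} = - \frac{344}{235} - 118 \left(- \frac{1}{23 f}\right) = - \frac{344}{235} + \frac{118}{23 f}$)
$s{\left(-336 \right)} - -332043 = \frac{2 \left(13865 - -1329216\right)}{5405 \left(-336\right)} - -332043 = \frac{2}{5405} \left(- \frac{1}{336}\right) \left(13865 + 1329216\right) + 332043 = \frac{2}{5405} \left(- \frac{1}{336}\right) 1343081 + 332043 = - \frac{1343081}{908040} + 332043 = \frac{301506982639}{908040}$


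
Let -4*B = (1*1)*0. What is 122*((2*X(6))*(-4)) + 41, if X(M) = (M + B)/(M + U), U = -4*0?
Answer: -935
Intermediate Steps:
U = 0
B = 0 (B = -1*1*0/4 = -0/4 = -¼*0 = 0)
X(M) = 1 (X(M) = (M + 0)/(M + 0) = M/M = 1)
122*((2*X(6))*(-4)) + 41 = 122*((2*1)*(-4)) + 41 = 122*(2*(-4)) + 41 = 122*(-8) + 41 = -976 + 41 = -935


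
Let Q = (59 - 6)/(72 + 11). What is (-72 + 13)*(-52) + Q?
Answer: 254697/83 ≈ 3068.6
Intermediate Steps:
Q = 53/83 ≈ 0.63855
(-72 + 13)*(-52) + Q = (-72 + 13)*(-52) + 53/83 = -59*(-52) + 53/83 = 3068 + 53/83 = 254697/83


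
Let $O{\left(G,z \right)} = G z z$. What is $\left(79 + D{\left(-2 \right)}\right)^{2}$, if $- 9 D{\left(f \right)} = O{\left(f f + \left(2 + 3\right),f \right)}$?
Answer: $5625$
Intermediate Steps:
$O{\left(G,z \right)} = G z^{2}$
$D{\left(f \right)} = - \frac{f^{2} \left(5 + f^{2}\right)}{9}$ ($D{\left(f \right)} = - \frac{\left(f f + \left(2 + 3\right)\right) f^{2}}{9} = - \frac{\left(f^{2} + 5\right) f^{2}}{9} = - \frac{\left(5 + f^{2}\right) f^{2}}{9} = - \frac{f^{2} \left(5 + f^{2}\right)}{9}$)
$\left(79 + D{\left(-2 \right)}\right)^{2} = \left(79 + \frac{\left(-2\right)^{2} \left(-5 - \left(-2\right)^{2}\right)}{9}\right)^{2} = \left(79 + \frac{1}{9} \cdot 4 \left(-5 - 4\right)\right)^{2} = \left(79 + \frac{1}{9} \cdot 4 \left(-9\right)\right)^{2} = \left(79 - 4\right)^{2} = 75^{2} = 5625$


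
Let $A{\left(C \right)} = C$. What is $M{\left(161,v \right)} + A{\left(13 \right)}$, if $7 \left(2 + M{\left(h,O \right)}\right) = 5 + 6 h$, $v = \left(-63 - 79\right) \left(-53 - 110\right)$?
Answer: $\frac{1048}{7} \approx 149.71$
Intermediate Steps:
$v = 23146$ ($v = \left(-142\right) \left(-163\right) = 23146$)
$M{\left(h,O \right)} = - \frac{9}{7} + \frac{6 h}{7}$ ($M{\left(h,O \right)} = -2 + \frac{5 + 6 h}{7} = -2 + \left(\frac{5}{7} + \frac{6 h}{7}\right) = - \frac{9}{7} + \frac{6 h}{7}$)
$M{\left(161,v \right)} + A{\left(13 \right)} = \left(- \frac{9}{7} + \frac{6}{7} \cdot 161\right) + 13 = \left(- \frac{9}{7} + 138\right) + 13 = \frac{957}{7} + 13 = \frac{1048}{7}$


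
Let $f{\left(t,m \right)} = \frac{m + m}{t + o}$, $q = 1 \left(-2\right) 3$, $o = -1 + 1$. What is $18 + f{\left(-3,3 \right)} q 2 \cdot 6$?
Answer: $162$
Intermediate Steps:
$o = 0$
$q = -6$ ($q = \left(-2\right) 3 = -6$)
$f{\left(t,m \right)} = \frac{2 m}{t}$ ($f{\left(t,m \right)} = \frac{m + m}{t + 0} = \frac{2 m}{t}$)
$18 + f{\left(-3,3 \right)} q 2 \cdot 6 = 18 + 2 \cdot 3 \frac{1}{-3} \left(-6\right) 2 \cdot 6 = 18 + 2 \cdot 3 \left(- \frac{1}{3}\right) \left(\left(-12\right) 6\right) = 18 - -144 = 18 + 144 = 162$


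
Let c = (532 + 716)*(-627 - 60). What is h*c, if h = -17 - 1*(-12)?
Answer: 4286880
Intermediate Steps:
h = -5 (h = -17 + 12 = -5)
c = -857376 (c = 1248*(-687) = -857376)
h*c = -5*(-857376) = 4286880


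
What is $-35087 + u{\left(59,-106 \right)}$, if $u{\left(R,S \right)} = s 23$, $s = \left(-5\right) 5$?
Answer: $-35662$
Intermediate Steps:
$s = -25$
$u{\left(R,S \right)} = -575$ ($u{\left(R,S \right)} = \left(-25\right) 23 = -575$)
$-35087 + u{\left(59,-106 \right)} = -35087 - 575 = -35662$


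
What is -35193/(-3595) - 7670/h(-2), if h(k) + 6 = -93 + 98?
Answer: 27608843/3595 ≈ 7679.8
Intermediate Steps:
h(k) = -1 (h(k) = -6 + (-93 + 98) = -6 + 5 = -1)
-35193/(-3595) - 7670/h(-2) = -35193/(-3595) - 7670/(-1) = -35193*(-1/3595) - 7670*(-1) = 35193/3595 + 7670 = 27608843/3595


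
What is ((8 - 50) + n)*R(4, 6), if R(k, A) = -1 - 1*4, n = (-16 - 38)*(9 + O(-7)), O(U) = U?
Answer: 750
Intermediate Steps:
n = -108 (n = (-16 - 38)*(9 - 7) = -54*2 = -108)
R(k, A) = -5 (R(k, A) = -1 - 4 = -5)
((8 - 50) + n)*R(4, 6) = ((8 - 50) - 108)*(-5) = (-42 - 108)*(-5) = -150*(-5) = 750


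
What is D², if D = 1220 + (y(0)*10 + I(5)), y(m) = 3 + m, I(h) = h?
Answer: 1575025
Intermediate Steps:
D = 1255 (D = 1220 + ((3 + 0)*10 + 5) = 1220 + (3*10 + 5) = 1220 + (30 + 5) = 1220 + 35 = 1255)
D² = 1255² = 1575025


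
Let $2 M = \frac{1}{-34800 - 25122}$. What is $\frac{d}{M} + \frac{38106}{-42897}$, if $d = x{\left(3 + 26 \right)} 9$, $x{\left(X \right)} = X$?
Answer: $- \frac{447262494618}{14299} \approx -3.1279 \cdot 10^{7}$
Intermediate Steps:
$d = 261$ ($d = \left(3 + 26\right) 9 = 29 \cdot 9 = 261$)
$M = - \frac{1}{119844}$ ($M = \frac{1}{2 \left(-34800 - 25122\right)} = \frac{1}{2 \left(-59922\right)} = \frac{1}{2} \left(- \frac{1}{59922}\right) = - \frac{1}{119844} \approx -8.3442 \cdot 10^{-6}$)
$\frac{d}{M} + \frac{38106}{-42897} = \frac{261}{- \frac{1}{119844}} + \frac{38106}{-42897} = 261 \left(-119844\right) + 38106 \left(- \frac{1}{42897}\right) = -31279284 - \frac{12702}{14299} = - \frac{447262494618}{14299}$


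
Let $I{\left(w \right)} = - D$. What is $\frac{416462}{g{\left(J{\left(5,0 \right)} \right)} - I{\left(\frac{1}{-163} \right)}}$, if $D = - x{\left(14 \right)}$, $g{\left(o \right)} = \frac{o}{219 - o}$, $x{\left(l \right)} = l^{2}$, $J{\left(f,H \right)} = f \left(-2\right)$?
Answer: $- \frac{47684899}{22447} \approx -2124.3$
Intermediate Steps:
$J{\left(f,H \right)} = - 2 f$
$D = -196$ ($D = - 14^{2} = \left(-1\right) 196 = -196$)
$I{\left(w \right)} = 196$ ($I{\left(w \right)} = \left(-1\right) \left(-196\right) = 196$)
$\frac{416462}{g{\left(J{\left(5,0 \right)} \right)} - I{\left(\frac{1}{-163} \right)}} = \frac{416462}{- \frac{\left(-2\right) 5}{-219 - 10} - 196} = \frac{416462}{\left(-1\right) \left(-10\right) \frac{1}{-219 - 10} - 196} = \frac{416462}{\left(-1\right) \left(-10\right) \frac{1}{-229} - 196} = \frac{416462}{\left(-1\right) \left(-10\right) \left(- \frac{1}{229}\right) - 196} = \frac{416462}{- \frac{10}{229} - 196} = \frac{416462}{- \frac{44894}{229}} = 416462 \left(- \frac{229}{44894}\right) = - \frac{47684899}{22447}$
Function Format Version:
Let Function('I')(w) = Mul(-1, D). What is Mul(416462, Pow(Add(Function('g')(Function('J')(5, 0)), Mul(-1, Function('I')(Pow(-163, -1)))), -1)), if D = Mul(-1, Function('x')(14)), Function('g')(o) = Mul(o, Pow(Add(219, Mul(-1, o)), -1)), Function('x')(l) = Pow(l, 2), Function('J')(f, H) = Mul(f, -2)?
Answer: Rational(-47684899, 22447) ≈ -2124.3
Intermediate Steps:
Function('J')(f, H) = Mul(-2, f)
D = -196 (D = Mul(-1, Pow(14, 2)) = Mul(-1, 196) = -196)
Function('I')(w) = 196 (Function('I')(w) = Mul(-1, -196) = 196)
Mul(416462, Pow(Add(Function('g')(Function('J')(5, 0)), Mul(-1, Function('I')(Pow(-163, -1)))), -1)) = Mul(416462, Pow(Add(Mul(-1, Mul(-2, 5), Pow(Add(-219, Mul(-2, 5)), -1)), Mul(-1, 196)), -1)) = Mul(416462, Pow(Add(Mul(-1, -10, Pow(Add(-219, -10), -1)), -196), -1)) = Mul(416462, Pow(Add(Mul(-1, -10, Pow(-229, -1)), -196), -1)) = Mul(416462, Pow(Add(Mul(-1, -10, Rational(-1, 229)), -196), -1)) = Mul(416462, Pow(Add(Rational(-10, 229), -196), -1)) = Mul(416462, Pow(Rational(-44894, 229), -1)) = Mul(416462, Rational(-229, 44894)) = Rational(-47684899, 22447)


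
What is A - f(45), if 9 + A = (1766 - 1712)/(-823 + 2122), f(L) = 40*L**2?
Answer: -35076879/433 ≈ -81009.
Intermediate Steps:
A = -3879/433 (A = -9 + (1766 - 1712)/(-823 + 2122) = -9 + 54/1299 = -9 + 54*(1/1299) = -9 + 18/433 = -3879/433 ≈ -8.9584)
A - f(45) = -3879/433 - 40*45**2 = -3879/433 - 40*2025 = -3879/433 - 1*81000 = -3879/433 - 81000 = -35076879/433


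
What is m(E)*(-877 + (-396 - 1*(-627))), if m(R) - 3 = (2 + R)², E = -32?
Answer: -583338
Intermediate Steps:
m(R) = 3 + (2 + R)²
m(E)*(-877 + (-396 - 1*(-627))) = (3 + (2 - 32)²)*(-877 + (-396 - 1*(-627))) = (3 + (-30)²)*(-877 + (-396 + 627)) = (3 + 900)*(-877 + 231) = 903*(-646) = -583338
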